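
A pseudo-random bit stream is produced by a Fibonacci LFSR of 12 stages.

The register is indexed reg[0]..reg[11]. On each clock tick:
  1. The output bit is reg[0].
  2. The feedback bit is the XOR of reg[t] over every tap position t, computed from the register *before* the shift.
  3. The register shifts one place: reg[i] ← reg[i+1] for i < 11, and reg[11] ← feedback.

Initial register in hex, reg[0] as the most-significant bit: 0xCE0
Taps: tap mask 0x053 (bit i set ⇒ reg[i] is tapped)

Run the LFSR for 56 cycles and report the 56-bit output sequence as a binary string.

k : reg_k → out_k, fb_k
0: 110011100000 → 1, fb=0
1: 100111000000 → 1, fb=0
2: 001110000000 → 0, fb=1
3: 011100000001 → 0, fb=1
4: 111000000011 → 1, fb=0
5: 110000000110 → 1, fb=0
6: 100000001100 → 1, fb=1
7: 000000011001 → 0, fb=0
8: 000000110010 → 0, fb=1
9: 000001100101 → 0, fb=1
10: 000011001011 → 0, fb=1
11: 000110010111 → 0, fb=1
12: 001100101111 → 0, fb=1
13: 011001011111 → 0, fb=1
14: 110010111111 → 1, fb=0
15: 100101111110 → 1, fb=0
16: 001011111100 → 0, fb=0
17: 010111111000 → 0, fb=1
18: 101111110001 → 1, fb=1
19: 011111100011 → 0, fb=1
20: 111111000111 → 1, fb=1
21: 111110001111 → 1, fb=1
22: 111100011111 → 1, fb=0
23: 111000111110 → 1, fb=1
24: 110001111101 → 1, fb=1
25: 100011111011 → 1, fb=1
26: 000111110111 → 0, fb=0
27: 001111101110 → 0, fb=0
28: 011111011100 → 0, fb=0
29: 111110111000 → 1, fb=0
30: 111101110000 → 1, fb=1
31: 111011100001 → 1, fb=0
32: 110111000010 → 1, fb=1
33: 101110000101 → 1, fb=0
34: 011100001010 → 0, fb=1
35: 111000010101 → 1, fb=0
36: 110000101010 → 1, fb=1
37: 100001010101 → 1, fb=1
38: 000010101011 → 0, fb=0
39: 000101010110 → 0, fb=0
40: 001010101100 → 0, fb=0
41: 010101011000 → 0, fb=1
42: 101010110001 → 1, fb=1
43: 010101100011 → 0, fb=0
44: 101011000110 → 1, fb=0
45: 010110001100 → 0, fb=0
46: 101100011000 → 1, fb=1
47: 011000110001 → 0, fb=0
48: 110001100010 → 1, fb=1
49: 100011000101 → 1, fb=0
50: 000110001010 → 0, fb=1
51: 001100010101 → 0, fb=0
52: 011000101010 → 0, fb=0
53: 110001010100 → 1, fb=0
54: 100010101000 → 1, fb=1
55: 000101010001 → 0, fb=0

11001110000000110010111111000111110111000010101011000110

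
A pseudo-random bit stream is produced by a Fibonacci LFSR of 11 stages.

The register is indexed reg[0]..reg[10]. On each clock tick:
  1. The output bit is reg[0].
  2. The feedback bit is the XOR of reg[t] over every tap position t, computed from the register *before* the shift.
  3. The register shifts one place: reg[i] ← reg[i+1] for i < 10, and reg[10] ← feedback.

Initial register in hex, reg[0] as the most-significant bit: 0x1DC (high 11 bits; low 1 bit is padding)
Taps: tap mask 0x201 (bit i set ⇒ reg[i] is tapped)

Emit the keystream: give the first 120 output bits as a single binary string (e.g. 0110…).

000111011101011000110111000001110010101001111011101001101100010110110101110001110110000011011010101101101110110110110001

step | reg (before) | out | fb
   0 | 00011101110 | 0 | 1
   1 | 00111011101 | 0 | 0
   2 | 01110111010 | 0 | 1
   3 | 11101110101 | 1 | 1
   4 | 11011101011 | 1 | 0
   5 | 10111010110 | 1 | 0
   6 | 01110101100 | 0 | 0
   7 | 11101011000 | 1 | 1
   8 | 11010110001 | 1 | 1
   9 | 10101100011 | 1 | 0
  10 | 01011000110 | 0 | 1
  11 | 10110001101 | 1 | 1
  12 | 01100011011 | 0 | 1
  13 | 11000110111 | 1 | 0
  14 | 10001101110 | 1 | 0
  15 | 00011011100 | 0 | 0
  16 | 00110111000 | 0 | 0
  17 | 01101110000 | 0 | 0
  18 | 11011100000 | 1 | 1
  19 | 10111000001 | 1 | 1
  20 | 01110000011 | 0 | 1
  21 | 11100000111 | 1 | 0
  22 | 11000001110 | 1 | 0
  23 | 10000011100 | 1 | 1
  24 | 00000111001 | 0 | 0
  25 | 00001110010 | 0 | 1
  26 | 00011100101 | 0 | 0
  27 | 00111001010 | 0 | 1
  28 | 01110010101 | 0 | 0
  29 | 11100101010 | 1 | 0
  30 | 11001010100 | 1 | 1
  31 | 10010101001 | 1 | 1
  32 | 00101010011 | 0 | 1
  33 | 01010100111 | 0 | 1
  34 | 10101001111 | 1 | 0
  35 | 01010011110 | 0 | 1
  36 | 10100111101 | 1 | 1
  37 | 01001111011 | 0 | 1
  38 | 10011110111 | 1 | 0
  39 | 00111101110 | 0 | 1
  40 | 01111011101 | 0 | 0
  41 | 11110111010 | 1 | 0
  42 | 11101110100 | 1 | 1
  43 | 11011101001 | 1 | 1
  44 | 10111010011 | 1 | 0
  45 | 01110100110 | 0 | 1
  46 | 11101001101 | 1 | 1
  47 | 11010011011 | 1 | 0
  48 | 10100110110 | 1 | 0
  49 | 01001101100 | 0 | 0
  50 | 10011011000 | 1 | 1
  51 | 00110110001 | 0 | 0
  52 | 01101100010 | 0 | 1
  53 | 11011000101 | 1 | 1
  54 | 10110001011 | 1 | 0
  55 | 01100010110 | 0 | 1
  56 | 11000101101 | 1 | 1
  57 | 10001011011 | 1 | 0
  58 | 00010110110 | 0 | 1
  59 | 00101101101 | 0 | 0
  60 | 01011011010 | 0 | 1
  61 | 10110110101 | 1 | 1
  62 | 01101101011 | 0 | 1
  63 | 11011010111 | 1 | 0
  64 | 10110101110 | 1 | 0
  65 | 01101011100 | 0 | 0
  66 | 11010111000 | 1 | 1
  67 | 10101110001 | 1 | 1
  68 | 01011100011 | 0 | 1
  69 | 10111000111 | 1 | 0
  70 | 01110001110 | 0 | 1
  71 | 11100011101 | 1 | 1
  72 | 11000111011 | 1 | 0
  73 | 10001110110 | 1 | 0
  74 | 00011101100 | 0 | 0
  75 | 00111011000 | 0 | 0
  76 | 01110110000 | 0 | 0
  77 | 11101100000 | 1 | 1
  78 | 11011000001 | 1 | 1
  79 | 10110000011 | 1 | 0
  80 | 01100000110 | 0 | 1
  81 | 11000001101 | 1 | 1
  82 | 10000011011 | 1 | 0
  83 | 00000110110 | 0 | 1
  84 | 00001101101 | 0 | 0
  85 | 00011011010 | 0 | 1
  86 | 00110110101 | 0 | 0
  87 | 01101101010 | 0 | 1
  88 | 11011010101 | 1 | 1
  89 | 10110101011 | 1 | 0
  90 | 01101010110 | 0 | 1
  91 | 11010101101 | 1 | 1
  92 | 10101011011 | 1 | 0
  93 | 01010110110 | 0 | 1
  94 | 10101101101 | 1 | 1
  95 | 01011011011 | 0 | 1
  96 | 10110110111 | 1 | 0
  97 | 01101101110 | 0 | 1
  98 | 11011011101 | 1 | 1
  99 | 10110111011 | 1 | 0
 100 | 01101110110 | 0 | 1
 101 | 11011101101 | 1 | 1
 102 | 10111011011 | 1 | 0
 103 | 01110110110 | 0 | 1
 104 | 11101101101 | 1 | 1
 105 | 11011011011 | 1 | 0
 106 | 10110110110 | 1 | 0
 107 | 01101101100 | 0 | 0
 108 | 11011011000 | 1 | 1
 109 | 10110110001 | 1 | 1
 110 | 01101100011 | 0 | 1
 111 | 11011000111 | 1 | 0
 112 | 10110001110 | 1 | 0
 113 | 01100011100 | 0 | 0
 114 | 11000111000 | 1 | 1
 115 | 10001110001 | 1 | 1
 116 | 00011100011 | 0 | 1
 117 | 00111000111 | 0 | 1
 118 | 01110001111 | 0 | 1
 119 | 11100011111 | 1 | 0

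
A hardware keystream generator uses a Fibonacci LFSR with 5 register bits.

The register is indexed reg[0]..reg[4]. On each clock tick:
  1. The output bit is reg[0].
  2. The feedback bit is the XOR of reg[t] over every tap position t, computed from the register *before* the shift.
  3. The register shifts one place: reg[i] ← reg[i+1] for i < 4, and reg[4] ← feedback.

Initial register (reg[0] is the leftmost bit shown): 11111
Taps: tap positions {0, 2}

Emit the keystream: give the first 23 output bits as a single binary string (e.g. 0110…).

11111000110111010100001

tick  register→output (feedback)
  0  11111→1 (0)
  1  11110→1 (0)
  2  11100→1 (0)
  3  11000→1 (1)
  4  10001→1 (1)
  5  00011→0 (0)
  6  00110→0 (1)
  7  01101→0 (1)
  8  11011→1 (1)
  9  10111→1 (0)
 10  01110→0 (1)
 11  11101→1 (0)
 12  11010→1 (1)
 13  10101→1 (0)
 14  01010→0 (0)
 15  10100→1 (0)
 16  01000→0 (0)
 17  10000→1 (1)
 18  00001→0 (0)
 19  00010→0 (0)
 20  00100→0 (1)
 21  01001→0 (0)
 22  10010→1 (1)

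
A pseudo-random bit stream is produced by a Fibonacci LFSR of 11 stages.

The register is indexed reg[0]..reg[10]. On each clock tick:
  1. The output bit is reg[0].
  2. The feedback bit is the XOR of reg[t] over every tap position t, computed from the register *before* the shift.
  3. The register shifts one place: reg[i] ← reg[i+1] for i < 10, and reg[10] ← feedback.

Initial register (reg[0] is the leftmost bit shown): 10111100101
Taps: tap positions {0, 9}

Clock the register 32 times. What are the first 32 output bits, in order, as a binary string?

tick  register→output (feedback)
  0  10111100101→1 (1)
  1  01111001011→0 (1)
  2  11110010111→1 (0)
  3  11100101110→1 (0)
  4  11001011100→1 (1)
  5  10010111001→1 (1)
  6  00101110011→0 (1)
  7  01011100111→0 (1)
  8  10111001111→1 (0)
  9  01110011110→0 (1)
 10  11100111101→1 (1)
 11  11001111011→1 (0)
 12  10011110110→1 (0)
 13  00111101100→0 (0)
 14  01111011000→0 (0)
 15  11110110000→1 (1)
 16  11101100001→1 (1)
 17  11011000011→1 (0)
 18  10110000110→1 (0)
 19  01100001100→0 (0)
 20  11000011000→1 (1)
 21  10000110001→1 (1)
 22  00001100011→0 (1)
 23  00011000111→0 (1)
 24  00110001111→0 (1)
 25  01100011111→0 (1)
 26  11000111111→1 (0)
 27  10001111110→1 (0)
 28  00011111100→0 (0)
 29  00111111000→0 (0)
 30  01111110000→0 (0)
 31  11111100000→1 (1)

10111100101110011110110000110001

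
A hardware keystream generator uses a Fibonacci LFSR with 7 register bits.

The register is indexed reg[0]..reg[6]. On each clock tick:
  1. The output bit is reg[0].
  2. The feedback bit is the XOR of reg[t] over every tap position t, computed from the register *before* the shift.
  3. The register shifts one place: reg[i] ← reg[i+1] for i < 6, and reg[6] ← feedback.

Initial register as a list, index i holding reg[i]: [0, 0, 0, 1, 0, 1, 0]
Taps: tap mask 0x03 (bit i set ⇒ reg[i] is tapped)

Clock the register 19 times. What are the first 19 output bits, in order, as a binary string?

k : reg_k → out_k, fb_k
0: 0001010 → 0, fb=0
1: 0010100 → 0, fb=0
2: 0101000 → 0, fb=1
3: 1010001 → 1, fb=1
4: 0100011 → 0, fb=1
5: 1000111 → 1, fb=1
6: 0001111 → 0, fb=0
7: 0011110 → 0, fb=0
8: 0111100 → 0, fb=1
9: 1111001 → 1, fb=0
10: 1110010 → 1, fb=0
11: 1100100 → 1, fb=0
12: 1001000 → 1, fb=1
13: 0010001 → 0, fb=0
14: 0100010 → 0, fb=1
15: 1000101 → 1, fb=1
16: 0001011 → 0, fb=0
17: 0010110 → 0, fb=0
18: 0101100 → 0, fb=1

0001010001111001000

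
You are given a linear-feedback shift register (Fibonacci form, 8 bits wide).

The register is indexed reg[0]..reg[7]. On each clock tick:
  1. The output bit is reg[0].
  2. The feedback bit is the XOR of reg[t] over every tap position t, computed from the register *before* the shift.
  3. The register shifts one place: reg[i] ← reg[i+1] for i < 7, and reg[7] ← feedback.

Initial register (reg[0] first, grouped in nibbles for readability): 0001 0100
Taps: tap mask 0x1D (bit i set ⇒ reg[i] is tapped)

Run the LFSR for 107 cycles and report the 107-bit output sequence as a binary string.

00010100101010011101110110011110111111010011001101010001100000111010101011111001010000100111111110000101111

k : reg_k → out_k, fb_k
0: 00010100 → 0, fb=1
1: 00101001 → 0, fb=0
2: 01010010 → 0, fb=1
3: 10100101 → 1, fb=0
4: 01001010 → 0, fb=1
5: 10010101 → 1, fb=0
6: 00101010 → 0, fb=0
7: 01010100 → 0, fb=1
8: 10101001 → 1, fb=1
9: 01010011 → 0, fb=1
10: 10100111 → 1, fb=0
11: 01001110 → 0, fb=1
12: 10011101 → 1, fb=1
13: 00111011 → 0, fb=1
14: 01110111 → 0, fb=0
15: 11101110 → 1, fb=1
16: 11011101 → 1, fb=1
17: 10111011 → 1, fb=0
18: 01110110 → 0, fb=0
19: 11101100 → 1, fb=1
20: 11011001 → 1, fb=1
21: 10110011 → 1, fb=1
22: 01100111 → 0, fb=1
23: 11001111 → 1, fb=0
24: 10011110 → 1, fb=1
25: 00111101 → 0, fb=1
26: 01111011 → 0, fb=1
27: 11110111 → 1, fb=1
28: 11101111 → 1, fb=1
29: 11011111 → 1, fb=1
30: 10111111 → 1, fb=0
31: 01111110 → 0, fb=1
32: 11111101 → 1, fb=0
33: 11111010 → 1, fb=0
34: 11110100 → 1, fb=1
35: 11101001 → 1, fb=1
36: 11010011 → 1, fb=0
37: 10100110 → 1, fb=0
38: 01001100 → 0, fb=1
39: 10011001 → 1, fb=1
40: 00110011 → 0, fb=0
41: 01100110 → 0, fb=1
42: 11001101 → 1, fb=0
43: 10011010 → 1, fb=1
44: 00110101 → 0, fb=0
45: 01101010 → 0, fb=0
46: 11010100 → 1, fb=0
47: 10101000 → 1, fb=1
48: 01010001 → 0, fb=1
49: 10100011 → 1, fb=0
50: 01000110 → 0, fb=0
51: 10001100 → 1, fb=0
52: 00011000 → 0, fb=0
53: 00110000 → 0, fb=0
54: 01100000 → 0, fb=1
55: 11000001 → 1, fb=1
56: 10000011 → 1, fb=1
57: 00000111 → 0, fb=0
58: 00001110 → 0, fb=1
59: 00011101 → 0, fb=0
60: 00111010 → 0, fb=1
61: 01110101 → 0, fb=0
62: 11101010 → 1, fb=1
63: 11010101 → 1, fb=0
64: 10101010 → 1, fb=1
65: 01010101 → 0, fb=1
66: 10101011 → 1, fb=1
67: 01010111 → 0, fb=1
68: 10101111 → 1, fb=1
69: 01011111 → 0, fb=0
70: 10111110 → 1, fb=0
71: 01111100 → 0, fb=1
72: 11111001 → 1, fb=0
73: 11110010 → 1, fb=1
74: 11100101 → 1, fb=0
75: 11001010 → 1, fb=0
76: 10010100 → 1, fb=0
77: 00101000 → 0, fb=0
78: 01010000 → 0, fb=1
79: 10100001 → 1, fb=0
80: 01000010 → 0, fb=0
81: 10000100 → 1, fb=1
82: 00001001 → 0, fb=1
83: 00010011 → 0, fb=1
84: 00100111 → 0, fb=1
85: 01001111 → 0, fb=1
86: 10011111 → 1, fb=1
87: 00111111 → 0, fb=1
88: 01111111 → 0, fb=1
89: 11111111 → 1, fb=0
90: 11111110 → 1, fb=0
91: 11111100 → 1, fb=0
92: 11111000 → 1, fb=0
93: 11110000 → 1, fb=1
94: 11100001 → 1, fb=0
95: 11000010 → 1, fb=1
96: 10000101 → 1, fb=1
97: 00001011 → 0, fb=1
98: 00010111 → 0, fb=1
99: 00101111 → 0, fb=0
100: 01011110 → 0, fb=0
101: 10111100 → 1, fb=0
102: 01111000 → 0, fb=1
103: 11110001 → 1, fb=1
104: 11100011 → 1, fb=0
105: 11000110 → 1, fb=1
106: 10001101 → 1, fb=0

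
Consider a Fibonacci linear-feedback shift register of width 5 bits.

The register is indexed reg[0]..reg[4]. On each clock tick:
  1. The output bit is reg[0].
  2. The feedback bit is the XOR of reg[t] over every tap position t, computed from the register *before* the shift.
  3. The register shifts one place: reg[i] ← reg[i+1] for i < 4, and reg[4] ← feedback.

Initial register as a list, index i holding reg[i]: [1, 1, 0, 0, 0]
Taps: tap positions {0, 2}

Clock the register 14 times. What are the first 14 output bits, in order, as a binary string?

11000110111010

step | reg (before) | out | fb
   0 | 11000 | 1 | 1
   1 | 10001 | 1 | 1
   2 | 00011 | 0 | 0
   3 | 00110 | 0 | 1
   4 | 01101 | 0 | 1
   5 | 11011 | 1 | 1
   6 | 10111 | 1 | 0
   7 | 01110 | 0 | 1
   8 | 11101 | 1 | 0
   9 | 11010 | 1 | 1
  10 | 10101 | 1 | 0
  11 | 01010 | 0 | 0
  12 | 10100 | 1 | 0
  13 | 01000 | 0 | 0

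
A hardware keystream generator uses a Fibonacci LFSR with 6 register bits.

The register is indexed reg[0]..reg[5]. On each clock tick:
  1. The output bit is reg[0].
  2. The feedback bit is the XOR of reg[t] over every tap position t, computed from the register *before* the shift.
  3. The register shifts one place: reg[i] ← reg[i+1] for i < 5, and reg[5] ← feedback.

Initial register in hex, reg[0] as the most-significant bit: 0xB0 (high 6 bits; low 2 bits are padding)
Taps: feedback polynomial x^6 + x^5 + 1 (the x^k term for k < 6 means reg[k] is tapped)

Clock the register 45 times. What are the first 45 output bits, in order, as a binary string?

k : reg_k → out_k, fb_k
0: 101100 → 1, fb=1
1: 011001 → 0, fb=1
2: 110011 → 1, fb=0
3: 100110 → 1, fb=1
4: 001101 → 0, fb=1
5: 011011 → 0, fb=1
6: 110111 → 1, fb=0
7: 101110 → 1, fb=1
8: 011101 → 0, fb=1
9: 111011 → 1, fb=0
10: 110110 → 1, fb=1
11: 101101 → 1, fb=0
12: 011010 → 0, fb=0
13: 110100 → 1, fb=1
14: 101001 → 1, fb=0
15: 010010 → 0, fb=0
16: 100100 → 1, fb=1
17: 001001 → 0, fb=1
18: 010011 → 0, fb=1
19: 100111 → 1, fb=0
20: 001110 → 0, fb=0
21: 011100 → 0, fb=0
22: 111000 → 1, fb=1
23: 110001 → 1, fb=0
24: 100010 → 1, fb=1
25: 000101 → 0, fb=1
26: 001011 → 0, fb=1
27: 010111 → 0, fb=1
28: 101111 → 1, fb=0
29: 011110 → 0, fb=0
30: 111100 → 1, fb=1
31: 111001 → 1, fb=0
32: 110010 → 1, fb=1
33: 100101 → 1, fb=0
34: 001010 → 0, fb=0
35: 010100 → 0, fb=0
36: 101000 → 1, fb=1
37: 010001 → 0, fb=1
38: 100011 → 1, fb=0
39: 000110 → 0, fb=0
40: 001100 → 0, fb=0
41: 011000 → 0, fb=0
42: 110000 → 1, fb=1
43: 100001 → 1, fb=0
44: 000010 → 0, fb=0

101100110111011010010011100010111100101000110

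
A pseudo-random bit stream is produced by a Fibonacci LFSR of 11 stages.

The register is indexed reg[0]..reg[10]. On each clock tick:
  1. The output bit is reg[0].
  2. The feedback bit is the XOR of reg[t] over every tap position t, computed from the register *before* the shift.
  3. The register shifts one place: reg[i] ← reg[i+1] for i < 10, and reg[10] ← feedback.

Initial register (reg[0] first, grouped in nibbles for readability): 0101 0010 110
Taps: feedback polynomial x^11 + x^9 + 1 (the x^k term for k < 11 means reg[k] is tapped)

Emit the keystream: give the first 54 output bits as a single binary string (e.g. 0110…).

tick  register→output (feedback)
  0  01010010110→0 (1)
  1  10100101101→1 (1)
  2  01001011011→0 (1)
  3  10010110111→1 (0)
  4  00101101110→0 (1)
  5  01011011101→0 (0)
  6  10110111010→1 (0)
  7  01101110100→0 (0)
  8  11011101000→1 (1)
  9  10111010001→1 (1)
 10  01110100011→0 (1)
 11  11101000111→1 (0)
 12  11010001110→1 (0)
 13  10100011100→1 (1)
 14  01000111001→0 (0)
 15  10001110010→1 (0)
 16  00011100100→0 (0)
 17  00111001000→0 (0)
 18  01110010000→0 (0)
 19  11100100000→1 (1)
 20  11001000001→1 (1)
 21  10010000011→1 (0)
 22  00100000110→0 (1)
 23  01000001101→0 (0)
 24  10000011010→1 (0)
 25  00000110100→0 (0)
 26  00001101000→0 (0)
 27  00011010000→0 (0)
 28  00110100000→0 (0)
 29  01101000000→0 (0)
 30  11010000000→1 (1)
 31  10100000001→1 (1)
 32  01000000011→0 (1)
 33  10000000111→1 (0)
 34  00000001110→0 (1)
 35  00000011101→0 (0)
 36  00000111010→0 (1)
 37  00001110101→0 (0)
 38  00011101010→0 (1)
 39  00111010101→0 (0)
 40  01110101010→0 (1)
 41  11101010101→1 (1)
 42  11010101011→1 (0)
 43  10101010110→1 (0)
 44  01010101100→0 (0)
 45  10101011000→1 (1)
 46  01010110001→0 (0)
 47  10101100010→1 (0)
 48  01011000100→0 (0)
 49  10110001000→1 (1)
 50  01100010001→0 (0)
 51  11000100010→1 (0)
 52  10001000100→1 (1)
 53  00010001001→0 (0)

010100101101110100011100100000110100000001110101010110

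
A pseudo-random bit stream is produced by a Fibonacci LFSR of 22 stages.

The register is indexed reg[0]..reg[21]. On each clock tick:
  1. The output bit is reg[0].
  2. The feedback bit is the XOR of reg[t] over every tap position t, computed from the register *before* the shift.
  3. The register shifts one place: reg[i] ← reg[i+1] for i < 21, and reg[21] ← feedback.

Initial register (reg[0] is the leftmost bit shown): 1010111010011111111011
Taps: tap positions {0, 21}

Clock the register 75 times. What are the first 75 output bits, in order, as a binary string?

101011101001111111101100110100111010101011011101100010110011001001011011110

k : reg_k → out_k, fb_k
0: 1010111010011111111011 → 1, fb=0
1: 0101110100111111110110 → 0, fb=0
2: 1011101001111111101100 → 1, fb=1
3: 0111010011111111011001 → 0, fb=1
4: 1110100111111110110011 → 1, fb=0
5: 1101001111111101100110 → 1, fb=1
6: 1010011111111011001101 → 1, fb=0
7: 0100111111110110011010 → 0, fb=0
8: 1001111111101100110100 → 1, fb=1
9: 0011111111011001101001 → 0, fb=1
10: 0111111110110011010011 → 0, fb=1
11: 1111111101100110100111 → 1, fb=0
12: 1111111011001101001110 → 1, fb=1
13: 1111110110011010011101 → 1, fb=0
14: 1111101100110100111010 → 1, fb=1
15: 1111011001101001110101 → 1, fb=0
16: 1110110011010011101010 → 1, fb=1
17: 1101100110100111010101 → 1, fb=0
18: 1011001101001110101010 → 1, fb=1
19: 0110011010011101010101 → 0, fb=1
20: 1100110100111010101011 → 1, fb=0
21: 1001101001110101010110 → 1, fb=1
22: 0011010011101010101101 → 0, fb=1
23: 0110100111010101011011 → 0, fb=1
24: 1101001110101010110111 → 1, fb=0
25: 1010011101010101101110 → 1, fb=1
26: 0100111010101011011101 → 0, fb=1
27: 1001110101010110111011 → 1, fb=0
28: 0011101010101101110110 → 0, fb=0
29: 0111010101011011101100 → 0, fb=0
30: 1110101010110111011000 → 1, fb=1
31: 1101010101101110110001 → 1, fb=0
32: 1010101011011101100010 → 1, fb=1
33: 0101010110111011000101 → 0, fb=1
34: 1010101101110110001011 → 1, fb=0
35: 0101011011101100010110 → 0, fb=0
36: 1010110111011000101100 → 1, fb=1
37: 0101101110110001011001 → 0, fb=1
38: 1011011101100010110011 → 1, fb=0
39: 0110111011000101100110 → 0, fb=0
40: 1101110110001011001100 → 1, fb=1
41: 1011101100010110011001 → 1, fb=0
42: 0111011000101100110010 → 0, fb=0
43: 1110110001011001100100 → 1, fb=1
44: 1101100010110011001001 → 1, fb=0
45: 1011000101100110010010 → 1, fb=1
46: 0110001011001100100101 → 0, fb=1
47: 1100010110011001001011 → 1, fb=0
48: 1000101100110010010110 → 1, fb=1
49: 0001011001100100101101 → 0, fb=1
50: 0010110011001001011011 → 0, fb=1
51: 0101100110010010110111 → 0, fb=1
52: 1011001100100101101111 → 1, fb=0
53: 0110011001001011011110 → 0, fb=0
54: 1100110010010110111100 → 1, fb=1
55: 1001100100101101111001 → 1, fb=0
56: 0011001001011011110010 → 0, fb=0
57: 0110010010110111100100 → 0, fb=0
58: 1100100101101111001000 → 1, fb=1
59: 1001001011011110010001 → 1, fb=0
60: 0010010110111100100010 → 0, fb=0
61: 0100101101111001000100 → 0, fb=0
62: 1001011011110010001000 → 1, fb=1
63: 0010110111100100010001 → 0, fb=1
64: 0101101111001000100011 → 0, fb=1
65: 1011011110010001000111 → 1, fb=0
66: 0110111100100010001110 → 0, fb=0
67: 1101111001000100011100 → 1, fb=1
68: 1011110010001000111001 → 1, fb=0
69: 0111100100010001110010 → 0, fb=0
70: 1111001000100011100100 → 1, fb=1
71: 1110010001000111001001 → 1, fb=0
72: 1100100010001110010010 → 1, fb=1
73: 1001000100011100100101 → 1, fb=0
74: 0010001000111001001010 → 0, fb=0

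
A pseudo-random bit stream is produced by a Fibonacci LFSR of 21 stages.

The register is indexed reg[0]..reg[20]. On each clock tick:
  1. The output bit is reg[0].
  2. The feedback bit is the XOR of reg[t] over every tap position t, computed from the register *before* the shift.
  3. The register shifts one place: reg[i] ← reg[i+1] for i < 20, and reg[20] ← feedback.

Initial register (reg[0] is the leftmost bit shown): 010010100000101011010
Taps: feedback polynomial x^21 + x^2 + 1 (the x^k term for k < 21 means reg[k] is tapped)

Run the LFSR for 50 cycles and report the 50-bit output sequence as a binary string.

tick  register→output (feedback)
  0  010010100000101011010→0 (0)
  1  100101000001010110100→1 (1)
  2  001010000010101101001→0 (1)
  3  010100000101011010011→0 (0)
  4  101000001010110100110→1 (0)
  5  010000010101101001100→0 (0)
  6  100000101011010011000→1 (1)
  7  000001010110100110001→0 (0)
  8  000010101101001100010→0 (0)
  9  000101011010011000100→0 (0)
 10  001010110100110001000→0 (1)
 11  010101101001100010001→0 (0)
 12  101011010011000100010→1 (0)
 13  010110100110001000100→0 (0)
 14  101101001100010001000→1 (0)
 15  011010011000100010000→0 (1)
 16  110100110001000100001→1 (1)
 17  101001100010001000011→1 (0)
 18  010011000100010000110→0 (0)
 19  100110001000100001100→1 (1)
 20  001100010001000011001→0 (1)
 21  011000100010000110011→0 (1)
 22  110001000100001100111→1 (1)
 23  100010001000011001111→1 (1)
 24  000100010000110011111→0 (0)
 25  001000100001100111110→0 (1)
 26  010001000011001111101→0 (0)
 27  100010000110011111010→1 (1)
 28  000100001100111110101→0 (0)
 29  001000011001111101010→0 (1)
 30  010000110011111010101→0 (0)
 31  100001100111110101010→1 (1)
 32  000011001111101010101→0 (0)
 33  000110011111010101010→0 (0)
 34  001100111110101010100→0 (1)
 35  011001111101010101001→0 (1)
 36  110011111010101010011→1 (1)
 37  100111110101010100111→1 (1)
 38  001111101010101001111→0 (1)
 39  011111010101010011111→0 (1)
 40  111110101010100111111→1 (0)
 41  111101010101001111110→1 (0)
 42  111010101010011111100→1 (0)
 43  110101010100111111000→1 (1)
 44  101010101001111110001→1 (0)
 45  010101010011111100010→0 (0)
 46  101010100111111000100→1 (0)
 47  010101001111110001000→0 (0)
 48  101010011111100010000→1 (0)
 49  010100111111000100000→0 (0)

01001010000010101101001100010001000011001111101010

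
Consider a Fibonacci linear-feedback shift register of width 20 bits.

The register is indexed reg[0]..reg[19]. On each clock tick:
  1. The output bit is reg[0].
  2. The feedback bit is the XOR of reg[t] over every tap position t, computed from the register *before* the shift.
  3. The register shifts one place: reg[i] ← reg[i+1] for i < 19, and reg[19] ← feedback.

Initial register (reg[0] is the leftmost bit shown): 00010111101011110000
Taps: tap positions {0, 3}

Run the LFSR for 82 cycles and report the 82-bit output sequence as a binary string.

step | reg (before) | out | fb
   0 | 00010111101011110000 | 0 | 1
   1 | 00101111010111100001 | 0 | 0
   2 | 01011110101111000010 | 0 | 1
   3 | 10111101011110000101 | 1 | 0
   4 | 01111010111100001010 | 0 | 1
   5 | 11110101111000010101 | 1 | 0
   6 | 11101011110000101010 | 1 | 1
   7 | 11010111100001010101 | 1 | 0
   8 | 10101111000010101010 | 1 | 1
   9 | 01011110000101010101 | 0 | 1
  10 | 10111100001010101011 | 1 | 0
  11 | 01111000010101010110 | 0 | 1
  12 | 11110000101010101101 | 1 | 0
  13 | 11100001010101011010 | 1 | 1
  14 | 11000010101010110101 | 1 | 1
  15 | 10000101010101101011 | 1 | 1
  16 | 00001010101011010111 | 0 | 0
  17 | 00010101010110101110 | 0 | 1
  18 | 00101010101101011101 | 0 | 0
  19 | 01010101011010111010 | 0 | 1
  20 | 10101010110101110101 | 1 | 1
  21 | 01010101101011101011 | 0 | 1
  22 | 10101011010111010111 | 1 | 1
  23 | 01010110101110101111 | 0 | 1
  24 | 10101101011101011111 | 1 | 1
  25 | 01011010111010111111 | 0 | 1
  26 | 10110101110101111111 | 1 | 0
  27 | 01101011101011111110 | 0 | 0
  28 | 11010111010111111100 | 1 | 0
  29 | 10101110101111111000 | 1 | 1
  30 | 01011101011111110001 | 0 | 1
  31 | 10111010111111100011 | 1 | 0
  32 | 01110101111111000110 | 0 | 1
  33 | 11101011111110001101 | 1 | 1
  34 | 11010111111100011011 | 1 | 0
  35 | 10101111111000110110 | 1 | 1
  36 | 01011111110001101101 | 0 | 1
  37 | 10111111100011011011 | 1 | 0
  38 | 01111111000110110110 | 0 | 1
  39 | 11111110001101101101 | 1 | 0
  40 | 11111100011011011010 | 1 | 0
  41 | 11111000110110110100 | 1 | 0
  42 | 11110001101101101000 | 1 | 0
  43 | 11100011011011010000 | 1 | 1
  44 | 11000110110110100001 | 1 | 1
  45 | 10001101101101000011 | 1 | 1
  46 | 00011011011010000111 | 0 | 1
  47 | 00110110110100001111 | 0 | 1
  48 | 01101101101000011111 | 0 | 0
  49 | 11011011010000111110 | 1 | 0
  50 | 10110110100001111100 | 1 | 0
  51 | 01101101000011111000 | 0 | 0
  52 | 11011010000111110000 | 1 | 0
  53 | 10110100001111100000 | 1 | 0
  54 | 01101000011111000000 | 0 | 0
  55 | 11010000111110000000 | 1 | 0
  56 | 10100001111100000000 | 1 | 1
  57 | 01000011111000000001 | 0 | 0
  58 | 10000111110000000010 | 1 | 1
  59 | 00001111100000000101 | 0 | 0
  60 | 00011111000000001010 | 0 | 1
  61 | 00111110000000010101 | 0 | 1
  62 | 01111100000000101011 | 0 | 1
  63 | 11111000000001010111 | 1 | 0
  64 | 11110000000010101110 | 1 | 0
  65 | 11100000000101011100 | 1 | 1
  66 | 11000000001010111001 | 1 | 1
  67 | 10000000010101110011 | 1 | 1
  68 | 00000000101011100111 | 0 | 0
  69 | 00000001010111001110 | 0 | 0
  70 | 00000010101110011100 | 0 | 0
  71 | 00000101011100111000 | 0 | 0
  72 | 00001010111001110000 | 0 | 0
  73 | 00010101110011100000 | 0 | 1
  74 | 00101011100111000001 | 0 | 0
  75 | 01010111001110000010 | 0 | 1
  76 | 10101110011100000101 | 1 | 1
  77 | 01011100111000001011 | 0 | 1
  78 | 10111001110000010111 | 1 | 0
  79 | 01110011100000101110 | 0 | 1
  80 | 11100111000001011101 | 1 | 1
  81 | 11001110000010111011 | 1 | 1

0001011110101111000010101010110101110101111111000110110110100001111100000000101011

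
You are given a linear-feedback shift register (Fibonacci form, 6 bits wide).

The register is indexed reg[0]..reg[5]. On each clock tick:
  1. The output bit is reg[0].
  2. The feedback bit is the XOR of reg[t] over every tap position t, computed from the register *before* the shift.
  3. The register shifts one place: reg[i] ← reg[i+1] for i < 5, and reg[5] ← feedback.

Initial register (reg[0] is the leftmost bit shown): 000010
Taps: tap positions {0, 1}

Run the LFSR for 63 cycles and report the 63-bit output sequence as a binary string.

000010000110001010011110100011100100101101110110011010101111110

tick  register→output (feedback)
  0  000010→0 (0)
  1  000100→0 (0)
  2  001000→0 (0)
  3  010000→0 (1)
  4  100001→1 (1)
  5  000011→0 (0)
  6  000110→0 (0)
  7  001100→0 (0)
  8  011000→0 (1)
  9  110001→1 (0)
 10  100010→1 (1)
 11  000101→0 (0)
 12  001010→0 (0)
 13  010100→0 (1)
 14  101001→1 (1)
 15  010011→0 (1)
 16  100111→1 (1)
 17  001111→0 (0)
 18  011110→0 (1)
 19  111101→1 (0)
 20  111010→1 (0)
 21  110100→1 (0)
 22  101000→1 (1)
 23  010001→0 (1)
 24  100011→1 (1)
 25  000111→0 (0)
 26  001110→0 (0)
 27  011100→0 (1)
 28  111001→1 (0)
 29  110010→1 (0)
 30  100100→1 (1)
 31  001001→0 (0)
 32  010010→0 (1)
 33  100101→1 (1)
 34  001011→0 (0)
 35  010110→0 (1)
 36  101101→1 (1)
 37  011011→0 (1)
 38  110111→1 (0)
 39  101110→1 (1)
 40  011101→0 (1)
 41  111011→1 (0)
 42  110110→1 (0)
 43  101100→1 (1)
 44  011001→0 (1)
 45  110011→1 (0)
 46  100110→1 (1)
 47  001101→0 (0)
 48  011010→0 (1)
 49  110101→1 (0)
 50  101010→1 (1)
 51  010101→0 (1)
 52  101011→1 (1)
 53  010111→0 (1)
 54  101111→1 (1)
 55  011111→0 (1)
 56  111111→1 (0)
 57  111110→1 (0)
 58  111100→1 (0)
 59  111000→1 (0)
 60  110000→1 (0)
 61  100000→1 (1)
 62  000001→0 (0)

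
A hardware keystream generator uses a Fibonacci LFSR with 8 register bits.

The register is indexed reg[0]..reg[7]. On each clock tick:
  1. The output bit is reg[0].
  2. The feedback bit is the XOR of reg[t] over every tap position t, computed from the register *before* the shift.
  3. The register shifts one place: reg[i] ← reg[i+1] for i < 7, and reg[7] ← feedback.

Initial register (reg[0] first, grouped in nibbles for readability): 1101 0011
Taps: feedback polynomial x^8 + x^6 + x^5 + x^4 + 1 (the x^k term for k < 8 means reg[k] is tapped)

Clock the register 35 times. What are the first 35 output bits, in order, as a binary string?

11010011010110110101000001001110110

k : reg_k → out_k, fb_k
0: 11010011 → 1, fb=0
1: 10100110 → 1, fb=1
2: 01001101 → 0, fb=0
3: 10011010 → 1, fb=1
4: 00110101 → 0, fb=1
5: 01101011 → 0, fb=0
6: 11010110 → 1, fb=1
7: 10101101 → 1, fb=1
8: 01011011 → 0, fb=0
9: 10110110 → 1, fb=1
10: 01101101 → 0, fb=0
11: 11011010 → 1, fb=1
12: 10110101 → 1, fb=0
13: 01101010 → 0, fb=0
14: 11010100 → 1, fb=0
15: 10101000 → 1, fb=0
16: 01010000 → 0, fb=0
17: 10100000 → 1, fb=1
18: 01000001 → 0, fb=0
19: 10000010 → 1, fb=0
20: 00000100 → 0, fb=1
21: 00001001 → 0, fb=1
22: 00010011 → 0, fb=1
23: 00100111 → 0, fb=0
24: 01001110 → 0, fb=1
25: 10011101 → 1, fb=1
26: 00111011 → 0, fb=0
27: 01110110 → 0, fb=0
28: 11101100 → 1, fb=1
29: 11011001 → 1, fb=0
30: 10110010 → 1, fb=0
31: 01100100 → 0, fb=1
32: 11001001 → 1, fb=0
33: 10010010 → 1, fb=0
34: 00100100 → 0, fb=1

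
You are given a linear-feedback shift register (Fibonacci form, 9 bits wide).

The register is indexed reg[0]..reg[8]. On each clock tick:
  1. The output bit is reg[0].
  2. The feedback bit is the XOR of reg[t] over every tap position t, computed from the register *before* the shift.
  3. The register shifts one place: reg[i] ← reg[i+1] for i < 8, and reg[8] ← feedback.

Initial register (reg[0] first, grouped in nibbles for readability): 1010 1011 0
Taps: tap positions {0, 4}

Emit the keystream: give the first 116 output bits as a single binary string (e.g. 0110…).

10101011000011011110100110111001000101000010101101001111110110010010010110111111001001101010011001100000001100011001

k : reg_k → out_k, fb_k
0: 101010110 → 1, fb=0
1: 010101100 → 0, fb=0
2: 101011000 → 1, fb=0
3: 010110000 → 0, fb=1
4: 101100001 → 1, fb=1
5: 011000011 → 0, fb=0
6: 110000110 → 1, fb=1
7: 100001101 → 1, fb=1
8: 000011011 → 0, fb=1
9: 000110111 → 0, fb=1
10: 001101111 → 0, fb=0
11: 011011110 → 0, fb=1
12: 110111101 → 1, fb=0
13: 101111010 → 1, fb=0
14: 011110100 → 0, fb=1
15: 111101001 → 1, fb=1
16: 111010011 → 1, fb=0
17: 110100110 → 1, fb=1
18: 101001101 → 1, fb=1
19: 010011011 → 0, fb=1
20: 100110111 → 1, fb=0
21: 001101110 → 0, fb=0
22: 011011100 → 0, fb=1
23: 110111001 → 1, fb=0
24: 101110010 → 1, fb=0
25: 011100100 → 0, fb=0
26: 111001000 → 1, fb=1
27: 110010001 → 1, fb=0
28: 100100010 → 1, fb=1
29: 001000101 → 0, fb=0
30: 010001010 → 0, fb=0
31: 100010100 → 1, fb=0
32: 000101000 → 0, fb=0
33: 001010000 → 0, fb=1
34: 010100001 → 0, fb=0
35: 101000010 → 1, fb=1
36: 010000101 → 0, fb=0
37: 100001010 → 1, fb=1
38: 000010101 → 0, fb=1
39: 000101011 → 0, fb=0
40: 001010110 → 0, fb=1
41: 010101101 → 0, fb=0
42: 101011010 → 1, fb=0
43: 010110100 → 0, fb=1
44: 101101001 → 1, fb=1
45: 011010011 → 0, fb=1
46: 110100111 → 1, fb=1
47: 101001111 → 1, fb=1
48: 010011111 → 0, fb=1
49: 100111111 → 1, fb=0
50: 001111110 → 0, fb=1
51: 011111101 → 0, fb=1
52: 111111011 → 1, fb=0
53: 111110110 → 1, fb=0
54: 111101100 → 1, fb=1
55: 111011001 → 1, fb=0
56: 110110010 → 1, fb=0
57: 101100100 → 1, fb=1
58: 011001001 → 0, fb=0
59: 110010010 → 1, fb=0
60: 100100100 → 1, fb=1
61: 001001001 → 0, fb=0
62: 010010010 → 0, fb=1
63: 100100101 → 1, fb=1
64: 001001011 → 0, fb=0
65: 010010110 → 0, fb=1
66: 100101101 → 1, fb=1
67: 001011011 → 0, fb=1
68: 010110111 → 0, fb=1
69: 101101111 → 1, fb=1
70: 011011111 → 0, fb=1
71: 110111111 → 1, fb=0
72: 101111110 → 1, fb=0
73: 011111100 → 0, fb=1
74: 111111001 → 1, fb=0
75: 111110010 → 1, fb=0
76: 111100100 → 1, fb=1
77: 111001001 → 1, fb=1
78: 110010011 → 1, fb=0
79: 100100110 → 1, fb=1
80: 001001101 → 0, fb=0
81: 010011010 → 0, fb=1
82: 100110101 → 1, fb=0
83: 001101010 → 0, fb=0
84: 011010100 → 0, fb=1
85: 110101001 → 1, fb=1
86: 101010011 → 1, fb=0
87: 010100110 → 0, fb=0
88: 101001100 → 1, fb=1
89: 010011001 → 0, fb=1
90: 100110011 → 1, fb=0
91: 001100110 → 0, fb=0
92: 011001100 → 0, fb=0
93: 110011000 → 1, fb=0
94: 100110000 → 1, fb=0
95: 001100000 → 0, fb=0
96: 011000000 → 0, fb=0
97: 110000000 → 1, fb=1
98: 100000001 → 1, fb=1
99: 000000011 → 0, fb=0
100: 000000110 → 0, fb=0
101: 000001100 → 0, fb=0
102: 000011000 → 0, fb=1
103: 000110001 → 0, fb=1
104: 001100011 → 0, fb=0
105: 011000110 → 0, fb=0
106: 110001100 → 1, fb=1
107: 100011001 → 1, fb=0
108: 000110010 → 0, fb=1
109: 001100101 → 0, fb=0
110: 011001010 → 0, fb=0
111: 110010100 → 1, fb=0
112: 100101000 → 1, fb=1
113: 001010001 → 0, fb=1
114: 010100011 → 0, fb=0
115: 101000110 → 1, fb=1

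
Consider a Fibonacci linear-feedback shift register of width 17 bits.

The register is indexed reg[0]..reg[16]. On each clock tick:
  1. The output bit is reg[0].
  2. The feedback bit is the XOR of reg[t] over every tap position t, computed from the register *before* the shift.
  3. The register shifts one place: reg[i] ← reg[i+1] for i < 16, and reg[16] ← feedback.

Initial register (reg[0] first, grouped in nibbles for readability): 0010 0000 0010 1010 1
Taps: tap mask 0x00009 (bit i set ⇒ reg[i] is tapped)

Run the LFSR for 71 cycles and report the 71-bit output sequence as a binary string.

00100000001010101001000010111111000010101010001110101111110111110110100

k : reg_k → out_k, fb_k
0: 00100000001010101 → 0, fb=0
1: 01000000010101010 → 0, fb=0
2: 10000000101010100 → 1, fb=1
3: 00000001010101001 → 0, fb=0
4: 00000010101010010 → 0, fb=0
5: 00000101010100100 → 0, fb=0
6: 00001010101001000 → 0, fb=0
7: 00010101010010000 → 0, fb=1
8: 00101010100100001 → 0, fb=0
9: 01010101001000010 → 0, fb=1
10: 10101010010000101 → 1, fb=1
11: 01010100100001011 → 0, fb=1
12: 10101001000010111 → 1, fb=1
13: 01010010000101111 → 0, fb=1
14: 10100100001011111 → 1, fb=1
15: 01001000010111111 → 0, fb=0
16: 10010000101111110 → 1, fb=0
17: 00100001011111100 → 0, fb=0
18: 01000010111111000 → 0, fb=0
19: 10000101111110000 → 1, fb=1
20: 00001011111100001 → 0, fb=0
21: 00010111111000010 → 0, fb=1
22: 00101111110000101 → 0, fb=0
23: 01011111100001010 → 0, fb=1
24: 10111111000010101 → 1, fb=0
25: 01111110000101010 → 0, fb=1
26: 11111100001010101 → 1, fb=0
27: 11111000010101010 → 1, fb=0
28: 11110000101010100 → 1, fb=0
29: 11100001010101000 → 1, fb=1
30: 11000010101010001 → 1, fb=1
31: 10000101010100011 → 1, fb=1
32: 00001010101000111 → 0, fb=0
33: 00010101010001110 → 0, fb=1
34: 00101010100011101 → 0, fb=0
35: 01010101000111010 → 0, fb=1
36: 10101010001110101 → 1, fb=1
37: 01010100011101011 → 0, fb=1
38: 10101000111010111 → 1, fb=1
39: 01010001110101111 → 0, fb=1
40: 10100011101011111 → 1, fb=1
41: 01000111010111111 → 0, fb=0
42: 10001110101111110 → 1, fb=1
43: 00011101011111101 → 0, fb=1
44: 00111010111111011 → 0, fb=1
45: 01110101111110111 → 0, fb=1
46: 11101011111101111 → 1, fb=1
47: 11010111111011111 → 1, fb=0
48: 10101111110111110 → 1, fb=1
49: 01011111101111101 → 0, fb=1
50: 10111111011111011 → 1, fb=0
51: 01111110111110110 → 0, fb=1
52: 11111101111101101 → 1, fb=0
53: 11111011111011010 → 1, fb=0
54: 11110111110110100 → 1, fb=0
55: 11101111101101000 → 1, fb=1
56: 11011111011010001 → 1, fb=0
57: 10111110110100010 → 1, fb=0
58: 01111101101000100 → 0, fb=1
59: 11111011010001001 → 1, fb=0
60: 11110110100010010 → 1, fb=0
61: 11101101000100100 → 1, fb=1
62: 11011010001001001 → 1, fb=0
63: 10110100010010010 → 1, fb=0
64: 01101000100100100 → 0, fb=0
65: 11010001001001000 → 1, fb=0
66: 10100010010010000 → 1, fb=1
67: 01000100100100001 → 0, fb=0
68: 10001001001000010 → 1, fb=1
69: 00010010010000101 → 0, fb=1
70: 00100100100001011 → 0, fb=0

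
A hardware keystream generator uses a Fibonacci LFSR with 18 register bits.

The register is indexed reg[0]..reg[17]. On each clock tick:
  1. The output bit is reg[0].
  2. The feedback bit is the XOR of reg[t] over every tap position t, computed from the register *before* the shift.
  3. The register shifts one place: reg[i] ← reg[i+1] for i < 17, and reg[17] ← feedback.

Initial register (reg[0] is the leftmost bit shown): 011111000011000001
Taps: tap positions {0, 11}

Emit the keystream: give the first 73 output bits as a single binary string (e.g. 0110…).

step | reg (before) | out | fb
   0 | 011111000011000001 | 0 | 1
   1 | 111110000110000011 | 1 | 1
   2 | 111100001100000111 | 1 | 1
   3 | 111000011000001111 | 1 | 1
   4 | 110000110000011111 | 1 | 1
   5 | 100001100000111111 | 1 | 1
   6 | 000011000001111111 | 0 | 1
   7 | 000110000011111111 | 0 | 1
   8 | 001100000111111111 | 0 | 1
   9 | 011000001111111111 | 0 | 1
  10 | 110000011111111111 | 1 | 0
  11 | 100000111111111110 | 1 | 0
  12 | 000001111111111100 | 0 | 1
  13 | 000011111111111001 | 0 | 1
  14 | 000111111111110011 | 0 | 1
  15 | 001111111111100111 | 0 | 1
  16 | 011111111111001111 | 0 | 1
  17 | 111111111110011111 | 1 | 1
  18 | 111111111100111111 | 1 | 1
  19 | 111111111001111111 | 1 | 0
  20 | 111111110011111110 | 1 | 0
  21 | 111111100111111100 | 1 | 0
  22 | 111111001111111000 | 1 | 0
  23 | 111110011111110000 | 1 | 0
  24 | 111100111111100000 | 1 | 0
  25 | 111001111111000000 | 1 | 0
  26 | 110011111110000000 | 1 | 1
  27 | 100111111100000001 | 1 | 1
  28 | 001111111000000011 | 0 | 0
  29 | 011111110000000110 | 0 | 0
  30 | 111111100000001100 | 1 | 1
  31 | 111111000000011001 | 1 | 1
  32 | 111110000000110011 | 1 | 1
  33 | 111100000001100111 | 1 | 0
  34 | 111000000011001110 | 1 | 0
  35 | 110000000110011100 | 1 | 1
  36 | 100000001100111001 | 1 | 1
  37 | 000000011001110011 | 0 | 1
  38 | 000000110011100111 | 0 | 1
  39 | 000001100111001111 | 0 | 1
  40 | 000011001110011111 | 0 | 0
  41 | 000110011100111110 | 0 | 0
  42 | 001100111001111100 | 0 | 1
  43 | 011001110011111001 | 0 | 1
  44 | 110011100111110011 | 1 | 0
  45 | 100111001111100110 | 1 | 0
  46 | 001110011111001100 | 0 | 1
  47 | 011100111110011001 | 0 | 0
  48 | 111001111100110010 | 1 | 1
  49 | 110011111001100101 | 1 | 0
  50 | 100111110011001010 | 1 | 0
  51 | 001111100110010100 | 0 | 0
  52 | 011111001100101000 | 0 | 0
  53 | 111110011001010000 | 1 | 0
  54 | 111100110010100000 | 1 | 1
  55 | 111001100101000001 | 1 | 0
  56 | 110011001010000010 | 1 | 1
  57 | 100110010100000101 | 1 | 1
  58 | 001100101000001011 | 0 | 0
  59 | 011001010000010110 | 0 | 0
  60 | 110010100000101100 | 1 | 1
  61 | 100101000001011001 | 1 | 0
  62 | 001010000010110010 | 0 | 0
  63 | 010100000101100100 | 0 | 1
  64 | 101000001011001001 | 1 | 0
  65 | 010000010110010010 | 0 | 0
  66 | 100000101100100100 | 1 | 1
  67 | 000001011001001001 | 0 | 1
  68 | 000010110010010011 | 0 | 0
  69 | 000101100100100110 | 0 | 0
  70 | 001011001001001100 | 0 | 1
  71 | 010110010010011001 | 0 | 0
  72 | 101100100100110010 | 1 | 1

0111110000110000011111111111001111111000000011001110011111001100101000001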